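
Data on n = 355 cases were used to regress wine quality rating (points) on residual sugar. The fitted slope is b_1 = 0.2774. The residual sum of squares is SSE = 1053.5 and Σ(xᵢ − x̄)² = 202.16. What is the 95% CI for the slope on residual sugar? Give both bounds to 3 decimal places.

MSE = SSE/(n − 2) = 1053.5/353 = 2.98442.
SE(b_1) = √(MSE/Sₓₓ) = √(2.98442/202.16) = 0.121502.
df = n − 2 = 353.
t* = t_{0.025, 353} = 1.966707.
Margin = t* × SE = 1.966707 × 0.121502 = 0.23896.
CI: 0.2774 ± 0.23896 → (0.038, 0.516).
With 95% confidence, each one-unit increase in residual sugar is associated with a change of between 0.038 and 0.516 points in wine quality rating.

(0.038, 0.516)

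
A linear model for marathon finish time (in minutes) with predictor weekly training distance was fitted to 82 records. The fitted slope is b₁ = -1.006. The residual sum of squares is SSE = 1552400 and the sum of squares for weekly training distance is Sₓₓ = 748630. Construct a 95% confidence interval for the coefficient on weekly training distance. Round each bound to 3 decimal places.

MSE = SSE/(n − 2) = 1552400/80 = 19405.
SE(b₁) = √(MSE/Sₓₓ) = √(19405/748630) = 0.160999.
df = n − 2 = 80.
t* = t_{0.025, 80} = 1.990063.
Margin = t* × SE = 1.990063 × 0.160999 = 0.32040.
CI: -1.006 ± 0.32040 → (-1.326, -0.686).
With 95% confidence, each one-unit increase in weekly training distance is associated with a change of between -1.326 and -0.686 minutes in marathon finish time.

(-1.326, -0.686)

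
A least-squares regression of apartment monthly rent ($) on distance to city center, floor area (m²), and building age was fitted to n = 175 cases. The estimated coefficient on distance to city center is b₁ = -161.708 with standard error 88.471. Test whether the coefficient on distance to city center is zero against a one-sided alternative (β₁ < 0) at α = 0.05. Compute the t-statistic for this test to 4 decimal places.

H₀: β₁ = 0 vs H₁: β₁ < 0.
t = (b₁ − β₁⁰)/SE = -161.708 / 88.471 = -1.8278.
df = n − k − 1 = 175 − 3 − 1 = 171.
One-sided p ≈ 0.0347, which is < 0.05, so reject H₀.
There is evidence that the true slope on distance to city center is negative, holding the other predictors fixed.

t = -1.8278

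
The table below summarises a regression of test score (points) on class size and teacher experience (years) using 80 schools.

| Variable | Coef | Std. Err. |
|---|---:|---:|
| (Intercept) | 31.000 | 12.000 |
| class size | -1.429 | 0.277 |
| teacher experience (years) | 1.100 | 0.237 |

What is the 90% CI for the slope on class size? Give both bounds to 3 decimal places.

(-1.890, -0.968)

Read off: b = -1.429, SE = 0.277 for class size.
df = n − k − 1 = 80 − 2 − 1 = 77.
t* = t_{0.05, 77} = 1.664885.
Margin = t* × SE = 1.664885 × 0.277 = 0.46117.
CI: -1.429 ± 0.46117 → (-1.890, -0.968).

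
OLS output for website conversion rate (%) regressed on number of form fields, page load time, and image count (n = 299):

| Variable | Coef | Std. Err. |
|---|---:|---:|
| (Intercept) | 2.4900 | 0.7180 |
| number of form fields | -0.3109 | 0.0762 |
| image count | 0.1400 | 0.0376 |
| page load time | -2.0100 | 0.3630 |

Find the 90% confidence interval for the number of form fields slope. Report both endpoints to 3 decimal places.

(-0.437, -0.185)

Read off: b = -0.3109, SE = 0.0762 for number of form fields.
df = n − k − 1 = 299 − 3 − 1 = 295.
t* = t_{0.05, 295} = 1.650035.
Margin = t* × SE = 1.650035 × 0.0762 = 0.12573.
CI: -0.3109 ± 0.12573 → (-0.437, -0.185).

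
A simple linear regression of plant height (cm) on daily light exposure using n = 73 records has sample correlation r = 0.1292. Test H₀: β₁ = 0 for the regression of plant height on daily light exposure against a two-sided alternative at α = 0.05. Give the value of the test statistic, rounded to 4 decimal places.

t = r·√(n − 2)/√(1 − r²) = 0.1292·√71/√0.983307 = 1.0979.
df = n − 2 = 71.
Two-sided p ≈ 0.2760, which is ≥ 0.05, so fail to reject H₀.
The data do not give significant evidence of a linear association between daily light exposure and plant height.

t = 1.0979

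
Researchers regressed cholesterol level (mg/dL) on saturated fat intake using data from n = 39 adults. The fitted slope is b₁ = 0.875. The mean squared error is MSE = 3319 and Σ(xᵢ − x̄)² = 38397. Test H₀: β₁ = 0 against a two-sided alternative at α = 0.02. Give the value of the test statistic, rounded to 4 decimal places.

t = 2.9761

SE(b₁) = √(MSE/Sₓₓ) = √(3319/38397) = 0.294005.
t = 0.875 / 0.294005 = 2.9761.
df = n − 2 = 37.
Two-sided p ≈ 0.0051, which is < 0.02, so reject H₀.
There is evidence that saturated fat intake is associated with cholesterol level.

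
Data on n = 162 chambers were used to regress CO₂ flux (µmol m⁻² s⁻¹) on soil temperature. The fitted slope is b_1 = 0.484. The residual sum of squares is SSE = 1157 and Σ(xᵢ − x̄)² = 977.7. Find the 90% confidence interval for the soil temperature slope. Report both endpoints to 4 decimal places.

(0.3417, 0.6263)

MSE = SSE/(n − 2) = 1157/160 = 7.23125.
SE(b_1) = √(MSE/Sₓₓ) = √(7.23125/977.7) = 0.0860011.
df = n − 2 = 160.
t* = t_{0.05, 160} = 1.654433.
Margin = t* × SE = 1.654433 × 0.0860011 = 0.142283.
CI: 0.484 ± 0.142283 → (0.3417, 0.6263).
With 90% confidence, each one-unit increase in soil temperature is associated with a change of between 0.3417 and 0.6263 µmol m⁻² s⁻¹ in CO₂ flux.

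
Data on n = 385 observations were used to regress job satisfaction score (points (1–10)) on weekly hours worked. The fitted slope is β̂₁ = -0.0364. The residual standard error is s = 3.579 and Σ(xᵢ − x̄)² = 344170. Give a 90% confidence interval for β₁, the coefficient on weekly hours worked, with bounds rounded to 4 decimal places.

(-0.0465, -0.0263)

SE(β̂₁) = s/√Sₓₓ = 3.579/√344170 = 0.00610064.
df = n − 2 = 383.
t* = t_{0.05, 383} = 1.648842.
Margin = t* × SE = 1.648842 × 0.00610064 = 0.010059.
CI: -0.0364 ± 0.010059 → (-0.0465, -0.0263).
With 90% confidence, each one-unit increase in weekly hours worked is associated with a change of between -0.0465 and -0.0263 points (1–10) in job satisfaction score.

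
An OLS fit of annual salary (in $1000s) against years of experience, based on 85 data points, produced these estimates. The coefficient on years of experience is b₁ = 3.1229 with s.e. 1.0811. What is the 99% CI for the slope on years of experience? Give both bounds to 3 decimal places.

(0.273, 5.973)

df = n − 2 = 85 − 2 = 83.
t* = t_{0.005, 83} = 2.636369.
Margin = t* × SE = 2.636369 × 1.0811 = 2.85018.
CI: 3.1229 ± 2.85018 → (0.273, 5.973).
With 99% confidence, each one-unit increase in years of experience is associated with a change of between 0.273 and 5.973 $1000s in annual salary.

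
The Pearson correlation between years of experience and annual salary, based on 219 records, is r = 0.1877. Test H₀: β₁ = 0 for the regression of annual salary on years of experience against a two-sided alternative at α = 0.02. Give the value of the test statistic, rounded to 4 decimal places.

t = r·√(n − 2)/√(1 − r²) = 0.1877·√217/√0.964769 = 2.8150.
df = n − 2 = 217.
Two-sided p ≈ 0.0053, which is < 0.02, so reject H₀.
There is evidence of a linear association between years of experience and annual salary.

t = 2.8150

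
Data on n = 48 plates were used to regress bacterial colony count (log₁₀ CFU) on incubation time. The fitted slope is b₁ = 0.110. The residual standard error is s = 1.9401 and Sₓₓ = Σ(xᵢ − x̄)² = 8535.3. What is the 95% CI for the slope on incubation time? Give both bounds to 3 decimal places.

SE(b₁) = s/√Sₓₓ = 1.9401/√8535.3 = 0.0209998.
df = n − 2 = 46.
t* = t_{0.025, 46} = 2.012896.
Margin = t* × SE = 2.012896 × 0.0209998 = 0.04227.
CI: 0.110 ± 0.04227 → (0.068, 0.152).
With 95% confidence, each one-unit increase in incubation time is associated with a change of between 0.068 and 0.152 log₁₀ CFU in bacterial colony count.

(0.068, 0.152)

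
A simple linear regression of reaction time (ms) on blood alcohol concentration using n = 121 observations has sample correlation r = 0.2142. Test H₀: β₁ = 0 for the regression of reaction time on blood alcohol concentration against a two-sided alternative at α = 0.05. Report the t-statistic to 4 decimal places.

t = r·√(n − 2)/√(1 − r²) = 0.2142·√119/√0.954118 = 2.3922.
df = n − 2 = 119.
Two-sided p ≈ 0.0183, which is < 0.05, so reject H₀.
There is evidence of a linear association between blood alcohol concentration and reaction time.

t = 2.3922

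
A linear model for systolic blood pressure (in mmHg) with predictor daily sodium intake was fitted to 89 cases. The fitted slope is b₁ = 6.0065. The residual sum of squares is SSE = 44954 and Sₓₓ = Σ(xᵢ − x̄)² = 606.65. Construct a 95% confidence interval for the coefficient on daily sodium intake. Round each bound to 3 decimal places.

MSE = SSE/(n − 2) = 44954/87 = 516.713.
SE(b₁) = √(MSE/Sₓₓ) = √(516.713/606.65) = 0.922902.
df = n − 2 = 87.
t* = t_{0.025, 87} = 1.987608.
Margin = t* × SE = 1.987608 × 0.922902 = 1.83437.
CI: 6.0065 ± 1.83437 → (4.172, 7.841).
With 95% confidence, each one-unit increase in daily sodium intake is associated with a change of between 4.172 and 7.841 mmHg in systolic blood pressure.

(4.172, 7.841)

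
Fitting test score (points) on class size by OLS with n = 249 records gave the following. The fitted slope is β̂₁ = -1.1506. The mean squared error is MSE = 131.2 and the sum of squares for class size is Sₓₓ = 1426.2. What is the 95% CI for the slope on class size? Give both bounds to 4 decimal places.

SE(β̂₁) = √(MSE/Sₓₓ) = √(131.2/1426.2) = 0.303303.
df = n − 2 = 247.
t* = t_{0.025, 247} = 1.969615.
Margin = t* × SE = 1.969615 × 0.303303 = 0.597390.
CI: -1.1506 ± 0.597390 → (-1.7480, -0.5532).
With 95% confidence, each one-unit increase in class size is associated with a change of between -1.7480 and -0.5532 points in test score.

(-1.7480, -0.5532)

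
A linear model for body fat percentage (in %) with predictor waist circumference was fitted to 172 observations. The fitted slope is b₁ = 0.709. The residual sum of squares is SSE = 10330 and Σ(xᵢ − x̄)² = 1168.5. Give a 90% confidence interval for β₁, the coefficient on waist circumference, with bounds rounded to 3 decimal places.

MSE = SSE/(n − 2) = 10330/170 = 60.7647.
SE(b₁) = √(MSE/Sₓₓ) = √(60.7647/1168.5) = 0.22804.
df = n − 2 = 170.
t* = t_{0.05, 170} = 1.653866.
Margin = t* × SE = 1.653866 × 0.22804 = 0.37715.
CI: 0.709 ± 0.37715 → (0.332, 1.086).
With 90% confidence, each one-unit increase in waist circumference is associated with a change of between 0.332 and 1.086 % in body fat percentage.

(0.332, 1.086)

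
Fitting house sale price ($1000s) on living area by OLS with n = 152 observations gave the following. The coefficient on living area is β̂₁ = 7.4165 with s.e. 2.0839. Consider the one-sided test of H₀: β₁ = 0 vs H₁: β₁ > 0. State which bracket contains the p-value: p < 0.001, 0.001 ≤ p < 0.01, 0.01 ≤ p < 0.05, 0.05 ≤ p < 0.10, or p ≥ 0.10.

p < 0.001

t = 7.4165 / 2.0839 = 3.559.
df = n − 2 = 152 − 2 = 150.
One-sided p = P(T_{150} > t) ≈ 0.0002.
So p < 0.001.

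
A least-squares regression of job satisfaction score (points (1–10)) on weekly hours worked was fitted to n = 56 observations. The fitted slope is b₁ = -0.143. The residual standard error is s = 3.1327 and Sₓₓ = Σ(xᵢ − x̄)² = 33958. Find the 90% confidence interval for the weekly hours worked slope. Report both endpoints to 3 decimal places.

SE(b₁) = s/√Sₓₓ = 3.1327/√33958 = 0.017.
df = n − 2 = 54.
t* = t_{0.05, 54} = 1.673565.
Margin = t* × SE = 1.673565 × 0.017 = 0.02845.
CI: -0.143 ± 0.02845 → (-0.171, -0.115).
With 90% confidence, each one-unit increase in weekly hours worked is associated with a change of between -0.171 and -0.115 points (1–10) in job satisfaction score.

(-0.171, -0.115)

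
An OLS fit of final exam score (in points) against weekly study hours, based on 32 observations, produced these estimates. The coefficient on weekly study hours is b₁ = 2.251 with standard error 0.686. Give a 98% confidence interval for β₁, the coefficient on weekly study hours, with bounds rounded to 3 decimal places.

(0.565, 3.937)

df = n − 2 = 32 − 2 = 30.
t* = t_{0.01, 30} = 2.457262.
Margin = t* × SE = 2.457262 × 0.686 = 1.68568.
CI: 2.251 ± 1.68568 → (0.565, 3.937).
With 98% confidence, each one-unit increase in weekly study hours is associated with a change of between 0.565 and 3.937 points in final exam score.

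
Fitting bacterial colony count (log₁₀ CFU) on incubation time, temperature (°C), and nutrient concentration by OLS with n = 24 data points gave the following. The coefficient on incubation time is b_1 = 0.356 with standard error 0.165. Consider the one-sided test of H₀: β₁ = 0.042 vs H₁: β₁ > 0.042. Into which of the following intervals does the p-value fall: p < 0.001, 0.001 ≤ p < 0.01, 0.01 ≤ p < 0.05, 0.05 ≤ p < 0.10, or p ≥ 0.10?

0.01 ≤ p < 0.05

t = (0.356 − 0.042) / 0.165 = 1.903.
df = n − k − 1 = 24 − 3 − 1 = 20.
One-sided p = P(T_{20} > t) ≈ 0.0358.
So 0.01 ≤ p < 0.05.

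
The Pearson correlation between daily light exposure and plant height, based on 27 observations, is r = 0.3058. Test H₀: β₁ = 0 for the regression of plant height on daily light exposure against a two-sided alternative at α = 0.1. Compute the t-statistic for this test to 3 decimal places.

t = 1.606

t = r·√(n − 2)/√(1 − r²) = 0.3058·√25/√0.906486 = 1.606.
df = n − 2 = 25.
Two-sided p ≈ 0.1208, which is ≥ 0.1, so fail to reject H₀.
The data do not give significant evidence of a linear association between daily light exposure and plant height.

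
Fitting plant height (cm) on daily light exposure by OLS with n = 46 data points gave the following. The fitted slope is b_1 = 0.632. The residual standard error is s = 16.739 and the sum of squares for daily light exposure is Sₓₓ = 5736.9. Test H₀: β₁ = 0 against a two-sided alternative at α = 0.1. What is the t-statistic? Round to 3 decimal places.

SE(b_1) = s/√Sₓₓ = 16.739/√5736.9 = 0.220999.
t = 0.632 / 0.220999 = 2.860.
df = n − 2 = 44.
Two-sided p ≈ 0.0065, which is < 0.1, so reject H₀.
There is evidence that daily light exposure is associated with plant height.

t = 2.860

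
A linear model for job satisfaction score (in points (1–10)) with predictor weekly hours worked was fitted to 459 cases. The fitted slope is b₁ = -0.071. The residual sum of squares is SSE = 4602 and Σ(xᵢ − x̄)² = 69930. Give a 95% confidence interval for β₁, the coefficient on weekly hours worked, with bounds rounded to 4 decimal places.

MSE = SSE/(n − 2) = 4602/457 = 10.07.
SE(b₁) = √(MSE/Sₓₓ) = √(10.07/69930) = 0.0120001.
df = n − 2 = 457.
t* = t_{0.025, 457} = 1.965168.
Margin = t* × SE = 1.965168 × 0.0120001 = 0.023582.
CI: -0.071 ± 0.023582 → (-0.0946, -0.0474).
With 95% confidence, each one-unit increase in weekly hours worked is associated with a change of between -0.0946 and -0.0474 points (1–10) in job satisfaction score.

(-0.0946, -0.0474)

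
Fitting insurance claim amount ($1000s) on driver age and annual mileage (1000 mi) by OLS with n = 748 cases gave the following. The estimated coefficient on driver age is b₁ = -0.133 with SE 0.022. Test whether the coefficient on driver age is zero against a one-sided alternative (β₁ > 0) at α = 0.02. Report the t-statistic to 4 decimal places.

H₀: β₁ = 0 vs H₁: β₁ > 0.
t = (b₁ − β₁⁰)/SE = -0.133 / 0.022 = -6.0455.
df = n − k − 1 = 748 − 2 − 1 = 745.
One-sided p ≈ 1.0000, which is ≥ 0.02, so fail to reject H₀.
The data do not give significant evidence that the true slope on driver age is positive, holding the other predictors fixed.

t = -6.0455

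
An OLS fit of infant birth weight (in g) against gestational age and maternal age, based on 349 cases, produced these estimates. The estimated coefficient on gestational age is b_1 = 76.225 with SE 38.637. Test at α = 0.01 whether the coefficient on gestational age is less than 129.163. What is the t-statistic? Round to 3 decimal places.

t = -1.370

H₀: β₁ = 129.163 vs H₁: β₁ < 129.163.
t = (b_1 − β₁⁰)/SE = (76.225 − 129.163) / 38.637 = -1.370.
df = n − k − 1 = 349 − 2 − 1 = 346.
One-sided p ≈ 0.0858, which is ≥ 0.01, so fail to reject H₀.
The data do not give significant evidence that the true slope on gestational age is below 129.163 g per unit, holding the other predictors fixed.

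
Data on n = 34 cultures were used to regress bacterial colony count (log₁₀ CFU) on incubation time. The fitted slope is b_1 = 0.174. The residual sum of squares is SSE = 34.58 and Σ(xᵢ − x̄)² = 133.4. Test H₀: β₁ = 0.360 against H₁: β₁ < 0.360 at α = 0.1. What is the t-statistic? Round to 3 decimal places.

t = -2.067

MSE = SSE/(n − 2) = 34.58/32 = 1.08062.
SE(b_1) = √(MSE/Sₓₓ) = √(1.08062/133.4) = 0.0900035.
t = (0.174 − 0.360) / 0.0900035 = -2.067.
df = n − 2 = 32.
One-sided p ≈ 0.0235, which is < 0.1, so reject H₀.
There is evidence that the true slope on incubation time is below 0.360 log₁₀ CFU per unit.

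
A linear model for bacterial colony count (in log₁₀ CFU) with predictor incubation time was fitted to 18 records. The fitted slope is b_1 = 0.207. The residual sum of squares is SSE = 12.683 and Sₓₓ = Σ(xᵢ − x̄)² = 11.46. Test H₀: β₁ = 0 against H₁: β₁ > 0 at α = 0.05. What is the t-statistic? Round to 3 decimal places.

t = 0.787

MSE = SSE/(n − 2) = 12.683/16 = 0.792687.
SE(b_1) = √(MSE/Sₓₓ) = √(0.792687/11.46) = 0.263002.
t = 0.207 / 0.263002 = 0.787.
df = n − 2 = 16.
One-sided p ≈ 0.2214, which is ≥ 0.05, so fail to reject H₀.
The data do not give significant evidence that the true slope on incubation time is positive.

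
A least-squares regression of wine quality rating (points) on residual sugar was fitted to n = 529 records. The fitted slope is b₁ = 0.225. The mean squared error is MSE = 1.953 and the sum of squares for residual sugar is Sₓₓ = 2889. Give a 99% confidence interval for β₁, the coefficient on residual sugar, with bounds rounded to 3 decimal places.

(0.158, 0.292)

SE(b₁) = √(MSE/Sₓₓ) = √(1.953/2889) = 0.0260002.
df = n − 2 = 527.
t* = t_{0.005, 527} = 2.585191.
Margin = t* × SE = 2.585191 × 0.0260002 = 0.06722.
CI: 0.225 ± 0.06722 → (0.158, 0.292).
With 99% confidence, each one-unit increase in residual sugar is associated with a change of between 0.158 and 0.292 points in wine quality rating.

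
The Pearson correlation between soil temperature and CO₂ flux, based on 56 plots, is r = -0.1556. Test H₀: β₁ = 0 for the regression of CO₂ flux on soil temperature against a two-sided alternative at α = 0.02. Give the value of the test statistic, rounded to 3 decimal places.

t = r·√(n − 2)/√(1 − r²) = -0.1556·√54/√0.975789 = -1.158.
df = n − 2 = 54.
Two-sided p ≈ 0.2522, which is ≥ 0.02, so fail to reject H₀.
The data do not give significant evidence of a linear association between soil temperature and CO₂ flux.

t = -1.158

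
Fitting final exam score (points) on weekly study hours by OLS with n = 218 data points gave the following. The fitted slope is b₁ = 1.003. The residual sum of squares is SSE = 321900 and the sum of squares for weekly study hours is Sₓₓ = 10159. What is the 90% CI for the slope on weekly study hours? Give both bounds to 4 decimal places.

(0.3703, 1.6357)

MSE = SSE/(n − 2) = 321900/216 = 1490.28.
SE(b₁) = √(MSE/Sₓₓ) = √(1490.28/10159) = 0.383008.
df = n − 2 = 216.
t* = t_{0.05, 216} = 1.651939.
Margin = t* × SE = 1.651939 × 0.383008 = 0.632706.
CI: 1.003 ± 0.632706 → (0.3703, 1.6357).
With 90% confidence, each one-unit increase in weekly study hours is associated with a change of between 0.3703 and 1.6357 points in final exam score.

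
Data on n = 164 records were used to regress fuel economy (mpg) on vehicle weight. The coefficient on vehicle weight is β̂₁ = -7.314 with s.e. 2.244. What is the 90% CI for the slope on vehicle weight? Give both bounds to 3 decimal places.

(-11.026, -3.602)

df = n − 2 = 164 − 2 = 162.
t* = t_{0.05, 162} = 1.654314.
Margin = t* × SE = 1.654314 × 2.244 = 3.71228.
CI: -7.314 ± 3.71228 → (-11.026, -3.602).
With 90% confidence, each one-unit increase in vehicle weight is associated with a change of between -11.026 and -3.602 mpg in fuel economy.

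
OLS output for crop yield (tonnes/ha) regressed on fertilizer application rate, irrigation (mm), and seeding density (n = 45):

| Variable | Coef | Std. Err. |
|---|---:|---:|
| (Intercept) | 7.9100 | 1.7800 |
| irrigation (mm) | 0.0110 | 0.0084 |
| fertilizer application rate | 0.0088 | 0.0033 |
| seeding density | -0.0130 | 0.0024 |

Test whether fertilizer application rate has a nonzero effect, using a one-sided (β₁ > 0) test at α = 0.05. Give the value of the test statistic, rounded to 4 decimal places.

t = 2.6667

Read off: b = 0.0088, SE = 0.0033 for fertilizer application rate.
H₀: β₁ = 0 vs H₁: β₁ > 0.
t = 0.0088 / 0.0033 = 2.6667.
df = n − k − 1 = 45 − 3 − 1 = 41.
One-sided p ≈ 0.0055, which is < 0.05, so reject H₀.
There is evidence that the true slope on fertilizer application rate is positive, holding the other predictors fixed.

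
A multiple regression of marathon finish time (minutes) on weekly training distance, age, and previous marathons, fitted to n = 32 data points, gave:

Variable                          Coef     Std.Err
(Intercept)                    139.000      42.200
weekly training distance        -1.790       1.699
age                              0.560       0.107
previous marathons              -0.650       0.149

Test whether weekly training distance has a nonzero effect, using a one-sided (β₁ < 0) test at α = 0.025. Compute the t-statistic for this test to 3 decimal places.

t = -1.054

Read off: b = -1.790, SE = 1.699 for weekly training distance.
H₀: β₁ = 0 vs H₁: β₁ < 0.
t = -1.790 / 1.699 = -1.054.
df = n − k − 1 = 32 − 3 − 1 = 28.
One-sided p ≈ 0.1505, which is ≥ 0.025, so fail to reject H₀.
The data do not give significant evidence that the true slope on weekly training distance is negative, holding the other predictors fixed.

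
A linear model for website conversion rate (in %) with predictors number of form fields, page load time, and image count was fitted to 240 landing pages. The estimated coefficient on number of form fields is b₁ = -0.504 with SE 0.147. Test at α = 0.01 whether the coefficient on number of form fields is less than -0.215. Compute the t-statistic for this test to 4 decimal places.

H₀: β₁ = -0.215 vs H₁: β₁ < -0.215.
t = (b₁ − β₁⁰)/SE = (-0.504 − (-0.215)) / 0.147 = -1.9660.
df = n − k − 1 = 240 − 3 − 1 = 236.
One-sided p ≈ 0.0252, which is ≥ 0.01, so fail to reject H₀.
The data do not give significant evidence that the true slope on number of form fields is below -0.215 % per unit, holding the other predictors fixed.

t = -1.9660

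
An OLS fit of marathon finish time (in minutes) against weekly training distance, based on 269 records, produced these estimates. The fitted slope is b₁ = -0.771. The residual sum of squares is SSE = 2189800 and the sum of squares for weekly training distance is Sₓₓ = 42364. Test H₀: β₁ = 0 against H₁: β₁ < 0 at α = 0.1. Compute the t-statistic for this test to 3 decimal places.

t = -1.752

MSE = SSE/(n − 2) = 2189800/267 = 8201.5.
SE(b₁) = √(MSE/Sₓₓ) = √(8201.5/42364) = 0.439995.
t = -0.771 / 0.439995 = -1.752.
df = n − 2 = 267.
One-sided p ≈ 0.0404, which is < 0.1, so reject H₀.
There is evidence that the true slope on weekly training distance is negative.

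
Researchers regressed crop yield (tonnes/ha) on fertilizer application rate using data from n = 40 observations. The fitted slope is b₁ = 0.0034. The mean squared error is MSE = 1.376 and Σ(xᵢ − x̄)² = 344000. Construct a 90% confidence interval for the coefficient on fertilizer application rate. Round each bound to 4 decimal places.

(0.0000, 0.0068)

SE(b₁) = √(MSE/Sₓₓ) = √(1.376/344000) = 0.002.
df = n − 2 = 38.
t* = t_{0.05, 38} = 1.685954.
Margin = t* × SE = 1.685954 × 0.002 = 0.003372.
CI: 0.0034 ± 0.003372 → (0.0000, 0.0068).
With 90% confidence, each one-unit increase in fertilizer application rate is associated with a change of between 0.0000 and 0.0068 tonnes/ha in crop yield.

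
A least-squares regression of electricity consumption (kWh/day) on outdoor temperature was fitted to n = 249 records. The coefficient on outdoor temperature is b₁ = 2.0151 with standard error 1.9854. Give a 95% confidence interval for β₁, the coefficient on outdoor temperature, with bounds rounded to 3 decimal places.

(-1.895, 5.926)

df = n − 2 = 249 − 2 = 247.
t* = t_{0.025, 247} = 1.969615.
Margin = t* × SE = 1.969615 × 1.9854 = 3.91047.
CI: 2.0151 ± 3.91047 → (-1.895, 5.926).
With 95% confidence, each one-unit increase in outdoor temperature is associated with a change of between -1.895 and 5.926 kWh/day in electricity consumption.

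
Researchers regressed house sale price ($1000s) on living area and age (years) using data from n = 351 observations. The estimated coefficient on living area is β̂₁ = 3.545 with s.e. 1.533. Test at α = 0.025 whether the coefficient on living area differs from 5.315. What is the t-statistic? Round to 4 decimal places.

H₀: β₁ = 5.315 vs H₁: β₁ ≠ 5.315.
t = (β̂₁ − β₁⁰)/SE = (3.545 − 5.315) / 1.533 = -1.1546.
df = n − k − 1 = 351 − 2 − 1 = 348.
Two-sided p ≈ 0.2490, which is ≥ 0.025, so fail to reject H₀.
The data are consistent with a true slope of 5.315 $1000s per unit of living area, holding the other predictors fixed.

t = -1.1546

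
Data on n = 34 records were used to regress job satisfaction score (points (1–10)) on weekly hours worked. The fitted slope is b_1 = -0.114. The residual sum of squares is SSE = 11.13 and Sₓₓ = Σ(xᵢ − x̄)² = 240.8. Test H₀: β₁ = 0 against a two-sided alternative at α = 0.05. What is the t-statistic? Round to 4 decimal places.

MSE = SSE/(n − 2) = 11.13/32 = 0.347813.
SE(b_1) = √(MSE/Sₓₓ) = √(0.347813/240.8) = 0.0380053.
t = -0.114 / 0.0380053 = -2.9996.
df = n − 2 = 32.
Two-sided p ≈ 0.0052, which is < 0.05, so reject H₀.
There is evidence that weekly hours worked is associated with job satisfaction score.

t = -2.9996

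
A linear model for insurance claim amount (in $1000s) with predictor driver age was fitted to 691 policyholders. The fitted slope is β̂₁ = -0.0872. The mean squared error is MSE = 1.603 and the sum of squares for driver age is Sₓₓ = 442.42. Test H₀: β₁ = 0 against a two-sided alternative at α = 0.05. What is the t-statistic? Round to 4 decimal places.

SE(β̂₁) = √(MSE/Sₓₓ) = √(1.603/442.42) = 0.0601935.
t = -0.0872 / 0.0601935 = -1.4487.
df = n − 2 = 689.
Two-sided p ≈ 0.1479, which is ≥ 0.05, so fail to reject H₀.
The data do not give significant evidence of an association between driver age and insurance claim amount.

t = -1.4487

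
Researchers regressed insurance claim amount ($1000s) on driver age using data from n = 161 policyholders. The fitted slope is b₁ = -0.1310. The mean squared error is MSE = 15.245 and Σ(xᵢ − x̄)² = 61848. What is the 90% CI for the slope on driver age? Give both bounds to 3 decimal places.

(-0.157, -0.105)

SE(b₁) = √(MSE/Sₓₓ) = √(15.245/61848) = 0.0157.
df = n − 2 = 159.
t* = t_{0.05, 159} = 1.654494.
Margin = t* × SE = 1.654494 × 0.0157 = 0.02598.
CI: -0.1310 ± 0.02598 → (-0.157, -0.105).
With 90% confidence, each one-unit increase in driver age is associated with a change of between -0.157 and -0.105 $1000s in insurance claim amount.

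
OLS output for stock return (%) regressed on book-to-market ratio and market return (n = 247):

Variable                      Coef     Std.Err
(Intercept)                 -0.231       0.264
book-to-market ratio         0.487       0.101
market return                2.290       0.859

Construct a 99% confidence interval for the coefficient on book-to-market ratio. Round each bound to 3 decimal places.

(0.225, 0.749)

Read off: b = 0.487, SE = 0.101 for book-to-market ratio.
df = n − k − 1 = 247 − 2 − 1 = 244.
t* = t_{0.005, 244} = 2.596128.
Margin = t* × SE = 2.596128 × 0.101 = 0.26221.
CI: 0.487 ± 0.26221 → (0.225, 0.749).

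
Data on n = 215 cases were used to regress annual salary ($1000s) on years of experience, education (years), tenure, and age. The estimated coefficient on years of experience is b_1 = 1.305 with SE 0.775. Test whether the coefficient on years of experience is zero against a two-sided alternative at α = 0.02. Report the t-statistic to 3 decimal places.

t = 1.684

H₀: β₁ = 0 vs H₁: β₁ ≠ 0.
t = (b_1 − β₁⁰)/SE = 1.305 / 0.775 = 1.684.
df = n − k − 1 = 215 − 4 − 1 = 210.
Two-sided p ≈ 0.0937, which is ≥ 0.02, so fail to reject H₀.
The data do not give significant evidence of an association between years of experience and annual salary, after adjusting for the other predictors.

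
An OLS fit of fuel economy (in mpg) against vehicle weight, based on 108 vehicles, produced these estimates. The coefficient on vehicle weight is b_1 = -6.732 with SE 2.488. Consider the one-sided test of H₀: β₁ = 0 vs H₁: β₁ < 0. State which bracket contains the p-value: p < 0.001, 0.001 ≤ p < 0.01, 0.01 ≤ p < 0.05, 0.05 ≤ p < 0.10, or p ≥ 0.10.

0.001 ≤ p < 0.01

t = -6.732 / 2.488 = -2.706.
df = n − 2 = 108 − 2 = 106.
One-sided p = P(T_{106} < t) ≈ 0.0040.
So 0.001 ≤ p < 0.01.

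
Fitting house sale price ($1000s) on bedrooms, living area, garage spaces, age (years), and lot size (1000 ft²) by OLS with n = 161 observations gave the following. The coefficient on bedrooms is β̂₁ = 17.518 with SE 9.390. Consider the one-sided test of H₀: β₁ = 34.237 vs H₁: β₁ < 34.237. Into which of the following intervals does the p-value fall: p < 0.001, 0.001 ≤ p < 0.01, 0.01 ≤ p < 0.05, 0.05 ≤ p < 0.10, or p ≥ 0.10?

0.01 ≤ p < 0.05

t = (17.518 − 34.237) / 9.390 = -1.781.
df = n − k − 1 = 161 − 5 − 1 = 155.
One-sided p = P(T_{155} < t) ≈ 0.0385.
So 0.01 ≤ p < 0.05.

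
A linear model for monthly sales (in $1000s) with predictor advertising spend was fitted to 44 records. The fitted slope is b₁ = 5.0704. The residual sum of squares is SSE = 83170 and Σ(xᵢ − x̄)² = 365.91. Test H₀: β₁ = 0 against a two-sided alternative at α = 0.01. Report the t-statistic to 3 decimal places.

t = 2.180

MSE = SSE/(n − 2) = 83170/42 = 1980.24.
SE(b₁) = √(MSE/Sₓₓ) = √(1980.24/365.91) = 2.32633.
t = 5.0704 / 2.32633 = 2.180.
df = n − 2 = 42.
Two-sided p ≈ 0.0349, which is ≥ 0.01, so fail to reject H₀.
The data do not give significant evidence of an association between advertising spend and monthly sales.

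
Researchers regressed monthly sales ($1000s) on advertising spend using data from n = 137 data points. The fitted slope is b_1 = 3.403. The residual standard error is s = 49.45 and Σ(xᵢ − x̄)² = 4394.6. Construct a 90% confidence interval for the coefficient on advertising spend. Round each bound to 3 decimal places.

SE(b_1) = s/√Sₓₓ = 49.45/√4394.6 = 0.745945.
df = n − 2 = 135.
t* = t_{0.05, 135} = 1.656219.
Margin = t* × SE = 1.656219 × 0.745945 = 1.23545.
CI: 3.403 ± 1.23545 → (2.168, 4.638).
With 90% confidence, each one-unit increase in advertising spend is associated with a change of between 2.168 and 4.638 $1000s in monthly sales.

(2.168, 4.638)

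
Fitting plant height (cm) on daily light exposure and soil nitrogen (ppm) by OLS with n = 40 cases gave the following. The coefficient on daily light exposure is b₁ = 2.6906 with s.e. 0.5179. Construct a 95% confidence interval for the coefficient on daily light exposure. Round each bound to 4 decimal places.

(1.6412, 3.7400)

df = n − k − 1 = 40 − 2 − 1 = 37.
t* = t_{0.025, 37} = 2.026192.
Margin = t* × SE = 2.026192 × 0.5179 = 1.049365.
CI: 2.6906 ± 1.049365 → (1.6412, 3.7400).
With 95% confidence, each one-unit increase in daily light exposure is associated with a change of between 1.6412 and 3.7400 cm in plant height, holding the other predictors fixed.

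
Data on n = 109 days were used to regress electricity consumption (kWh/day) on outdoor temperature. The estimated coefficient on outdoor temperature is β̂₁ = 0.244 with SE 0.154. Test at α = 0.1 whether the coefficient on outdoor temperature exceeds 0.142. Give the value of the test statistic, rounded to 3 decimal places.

H₀: β₁ = 0.142 vs H₁: β₁ > 0.142.
t = (β̂₁ − β₁⁰)/SE = (0.244 − 0.142) / 0.154 = 0.662.
df = n − 2 = 109 − 2 = 107.
One-sided p ≈ 0.2546, which is ≥ 0.1, so fail to reject H₀.
The data do not give significant evidence that the true slope on outdoor temperature exceeds 0.142 kWh/day per unit.

t = 0.662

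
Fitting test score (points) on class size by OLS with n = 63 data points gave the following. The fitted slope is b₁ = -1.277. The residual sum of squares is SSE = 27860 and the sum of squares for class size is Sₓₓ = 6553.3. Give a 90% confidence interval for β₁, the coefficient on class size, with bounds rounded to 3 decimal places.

MSE = SSE/(n − 2) = 27860/61 = 456.721.
SE(b₁) = √(MSE/Sₓₓ) = √(456.721/6553.3) = 0.263995.
df = n − 2 = 61.
t* = t_{0.05, 61} = 1.670219.
Margin = t* × SE = 1.670219 × 0.263995 = 0.44093.
CI: -1.277 ± 0.44093 → (-1.718, -0.836).
With 90% confidence, each one-unit increase in class size is associated with a change of between -1.718 and -0.836 points in test score.

(-1.718, -0.836)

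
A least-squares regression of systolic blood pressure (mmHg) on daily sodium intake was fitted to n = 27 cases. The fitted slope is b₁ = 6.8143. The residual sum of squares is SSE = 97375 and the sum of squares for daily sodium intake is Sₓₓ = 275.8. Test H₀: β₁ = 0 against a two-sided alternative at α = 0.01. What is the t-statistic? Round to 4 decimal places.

t = 1.8133

MSE = SSE/(n − 2) = 97375/25 = 3895.
SE(b₁) = √(MSE/Sₓₓ) = √(3895/275.8) = 3.758.
t = 6.8143 / 3.758 = 1.8133.
df = n − 2 = 25.
Two-sided p ≈ 0.0818, which is ≥ 0.01, so fail to reject H₀.
The data do not give significant evidence of an association between daily sodium intake and systolic blood pressure.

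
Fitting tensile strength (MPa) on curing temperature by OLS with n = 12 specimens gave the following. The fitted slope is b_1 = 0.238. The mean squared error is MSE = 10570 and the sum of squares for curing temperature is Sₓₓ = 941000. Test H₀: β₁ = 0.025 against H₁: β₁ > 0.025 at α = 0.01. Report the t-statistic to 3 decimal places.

SE(b_1) = √(MSE/Sₓₓ) = √(10570/941000) = 0.105985.
t = (0.238 − 0.025) / 0.105985 = 2.010.
df = n − 2 = 10.
One-sided p ≈ 0.0361, which is ≥ 0.01, so fail to reject H₀.
The data do not give significant evidence that the true slope on curing temperature exceeds 0.025 MPa per unit.

t = 2.010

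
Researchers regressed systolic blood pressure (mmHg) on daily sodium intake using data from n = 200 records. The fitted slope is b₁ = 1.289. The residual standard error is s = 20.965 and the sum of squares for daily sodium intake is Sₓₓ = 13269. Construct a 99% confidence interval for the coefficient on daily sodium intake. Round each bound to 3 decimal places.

(0.816, 1.762)

SE(b₁) = s/√Sₓₓ = 20.965/√13269 = 0.182002.
df = n − 2 = 198.
t* = t_{0.005, 198} = 2.600887.
Margin = t* × SE = 2.600887 × 0.182002 = 0.47337.
CI: 1.289 ± 0.47337 → (0.816, 1.762).
With 99% confidence, each one-unit increase in daily sodium intake is associated with a change of between 0.816 and 1.762 mmHg in systolic blood pressure.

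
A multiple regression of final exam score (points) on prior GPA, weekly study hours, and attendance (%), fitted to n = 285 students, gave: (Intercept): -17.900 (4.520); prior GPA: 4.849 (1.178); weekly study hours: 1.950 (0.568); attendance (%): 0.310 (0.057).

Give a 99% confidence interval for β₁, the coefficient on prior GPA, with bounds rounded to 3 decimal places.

Read off: b = 4.849, SE = 1.178 for prior GPA.
df = n − k − 1 = 285 − 3 − 1 = 281.
t* = t_{0.005, 281} = 2.593438.
Margin = t* × SE = 2.593438 × 1.178 = 3.05507.
CI: 4.849 ± 3.05507 → (1.794, 7.904).

(1.794, 7.904)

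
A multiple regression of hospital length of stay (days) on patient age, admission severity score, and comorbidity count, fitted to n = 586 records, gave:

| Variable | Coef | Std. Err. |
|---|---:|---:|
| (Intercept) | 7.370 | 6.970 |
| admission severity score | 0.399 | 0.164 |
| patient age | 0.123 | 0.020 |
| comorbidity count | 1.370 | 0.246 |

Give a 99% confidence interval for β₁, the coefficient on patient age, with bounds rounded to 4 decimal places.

(0.0713, 0.1747)

Read off: b = 0.123, SE = 0.020 for patient age.
df = n − k − 1 = 586 − 3 − 1 = 582.
t* = t_{0.005, 582} = 2.584303.
Margin = t* × SE = 2.584303 × 0.020 = 0.051686.
CI: 0.123 ± 0.051686 → (0.0713, 0.1747).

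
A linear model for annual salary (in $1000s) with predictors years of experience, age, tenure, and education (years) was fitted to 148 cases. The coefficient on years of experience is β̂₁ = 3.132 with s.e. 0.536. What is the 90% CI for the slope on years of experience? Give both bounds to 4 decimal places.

df = n − k − 1 = 148 − 4 − 1 = 143.
t* = t_{0.05, 143} = 1.655579.
Margin = t* × SE = 1.655579 × 0.536 = 0.887390.
CI: 3.132 ± 0.887390 → (2.2446, 4.0194).
With 90% confidence, each one-unit increase in years of experience is associated with a change of between 2.2446 and 4.0194 $1000s in annual salary, holding the other predictors fixed.

(2.2446, 4.0194)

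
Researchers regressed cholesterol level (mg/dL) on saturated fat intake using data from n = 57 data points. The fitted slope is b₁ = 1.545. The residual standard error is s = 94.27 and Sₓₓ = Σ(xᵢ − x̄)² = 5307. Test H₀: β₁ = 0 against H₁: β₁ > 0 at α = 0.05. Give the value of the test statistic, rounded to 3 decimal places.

SE(b₁) = s/√Sₓₓ = 94.27/√5307 = 1.29404.
t = 1.545 / 1.29404 = 1.194.
df = n − 2 = 55.
One-sided p ≈ 0.1188, which is ≥ 0.05, so fail to reject H₀.
The data do not give significant evidence that the true slope on saturated fat intake is positive.

t = 1.194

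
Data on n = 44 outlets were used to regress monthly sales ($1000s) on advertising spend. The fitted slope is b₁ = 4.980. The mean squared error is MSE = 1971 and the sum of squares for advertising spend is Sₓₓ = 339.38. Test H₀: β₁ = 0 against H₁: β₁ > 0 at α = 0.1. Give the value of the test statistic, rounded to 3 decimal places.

t = 2.066

SE(b₁) = √(MSE/Sₓₓ) = √(1971/339.38) = 2.40991.
t = 4.980 / 2.40991 = 2.066.
df = n − 2 = 42.
One-sided p ≈ 0.0225, which is < 0.1, so reject H₀.
There is evidence that the true slope on advertising spend is positive.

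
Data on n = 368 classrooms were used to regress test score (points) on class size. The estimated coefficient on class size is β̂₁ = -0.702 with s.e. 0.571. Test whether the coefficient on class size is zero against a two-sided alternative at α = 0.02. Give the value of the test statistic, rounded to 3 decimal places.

t = -1.229

H₀: β₁ = 0 vs H₁: β₁ ≠ 0.
t = (β̂₁ − β₁⁰)/SE = -0.702 / 0.571 = -1.229.
df = n − 2 = 368 − 2 = 366.
Two-sided p ≈ 0.2197, which is ≥ 0.02, so fail to reject H₀.
The data do not give significant evidence of an association between class size and test score.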